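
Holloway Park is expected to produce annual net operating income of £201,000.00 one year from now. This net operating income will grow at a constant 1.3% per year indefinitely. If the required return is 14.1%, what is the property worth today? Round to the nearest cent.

£1570312.50

Growing perpetuity: P = D₁ / (r − g) = £201,000.0000 / (0.141 − 0.013) = £1,570,312.50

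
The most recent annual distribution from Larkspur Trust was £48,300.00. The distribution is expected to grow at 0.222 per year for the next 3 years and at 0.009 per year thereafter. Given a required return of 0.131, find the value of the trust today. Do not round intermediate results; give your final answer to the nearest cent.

£673346.62

D_1 = 59022.60000
D_2 = 72125.61720
D_3 = 88137.50422
Terminal value at year 3: TV = D_3×(1+g_2)/(r−g_2) = 88930.74176/0.122 = 728940.50620
P_0 = D_1/(1+r)^1 + D_2/(1+r)^2 + D_3/(1+r)^3 + TV/(1+r)^3
    = 52186.20690 + 56385.09711 + 60921.82906 + 503853.48786 = 673346.62092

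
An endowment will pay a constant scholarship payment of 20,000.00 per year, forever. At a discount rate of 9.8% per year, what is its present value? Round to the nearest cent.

Level perpetuity: PV = C / r = 20,000.00 / 0.098 = 204,081.63

204081.63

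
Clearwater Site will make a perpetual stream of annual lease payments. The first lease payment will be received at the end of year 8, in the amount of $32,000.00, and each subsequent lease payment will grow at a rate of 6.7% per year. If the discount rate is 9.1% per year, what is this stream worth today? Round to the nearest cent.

Value at end of year 7: C₁ / (r − g) = $32,000.00 / (0.091 − 0.067) = $1,333,333.3333
Discount to today: PV = $1,333,333.3333 / (1 + 0.091)^7 = $1,333,333.3333 / 1.839811 = $724,712.05

$724712.05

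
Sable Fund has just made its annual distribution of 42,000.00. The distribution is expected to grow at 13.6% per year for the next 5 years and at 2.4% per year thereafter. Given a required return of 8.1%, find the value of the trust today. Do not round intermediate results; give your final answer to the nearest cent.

D_1 = 47712.00000
D_2 = 54200.83200
D_3 = 61572.14515
D_4 = 69945.95689
D_5 = 79458.60703
Terminal value at year 5: TV = D_5×(1+g_2)/(r−g_2) = 81365.61360/0.057 = 1427466.90524
P_0 = D_1/(1+r)^1 + D_2/(1+r)^2 + D_3/(1+r)^3 + D_4/(1+r)^4 + D_5/(1+r)^5 + TV/(1+r)^5
    = 44136.91027 + 46382.54400 + 48742.43292 + 51222.39019 + 53828.52475 + 967024.72535 = 1211337.52748

1211337.53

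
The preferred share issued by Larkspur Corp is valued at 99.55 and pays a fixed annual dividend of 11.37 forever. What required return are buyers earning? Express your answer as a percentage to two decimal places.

P = C/r ⇒ r = C/P = 11.37/99.55 = 0.114214

11.42%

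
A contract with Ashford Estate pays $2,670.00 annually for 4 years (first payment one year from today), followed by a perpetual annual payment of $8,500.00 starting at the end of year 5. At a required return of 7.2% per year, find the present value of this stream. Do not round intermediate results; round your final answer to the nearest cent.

PV of 4-year annuity: $2,670.00 × [1 − (1+0.072)^−4] / 0.072 = 9003.17040
Perpetuity value at year 4: $8,500.00 / 0.072 = 118055.55556
PV of perpetuity: 118055.55556 / (1+0.072)^4 = 89393.77714
Total PV = 9003.17040 + 89393.77714 = 98396.94754

$98396.95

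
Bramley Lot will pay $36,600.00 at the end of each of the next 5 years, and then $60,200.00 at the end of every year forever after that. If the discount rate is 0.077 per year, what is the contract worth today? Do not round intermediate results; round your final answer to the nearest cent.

PV of 5-year annuity: $36,600.00 × [1 − (1+0.077)^−5] / 0.077 = 147295.97463
Perpetuity value at year 5: $60,200.00 / 0.077 = 781818.18182
PV of perpetuity: 781818.18182 / (1+0.077)^5 = 539544.47491
Total PV = 147295.97463 + 539544.47491 = 686840.44954

$686840.45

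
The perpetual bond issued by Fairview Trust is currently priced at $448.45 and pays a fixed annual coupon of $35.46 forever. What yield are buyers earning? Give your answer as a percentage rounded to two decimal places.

7.91%

P = C/r ⇒ r = C/P = $35.46/$448.45 = 0.079072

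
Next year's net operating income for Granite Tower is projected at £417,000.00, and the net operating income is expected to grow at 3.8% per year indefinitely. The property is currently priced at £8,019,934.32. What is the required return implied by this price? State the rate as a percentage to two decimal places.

9.00%

P = D₁/(r − g) ⇒ r = D₁/P + g = £417,000.0000/£8,019,934.32 + 0.038 = 0.051995 + 0.038 = 0.089995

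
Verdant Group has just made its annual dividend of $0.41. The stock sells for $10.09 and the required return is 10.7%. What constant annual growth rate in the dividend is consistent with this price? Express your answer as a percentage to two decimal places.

P = D₀(1+g)/(r−g) ⇒ P(r−g) = D₀(1+g) ⇒ g(P+D₀) = P·r − D₀
g = (P·r − D₀)/(P + D₀) = ($10.09×0.107 − $0.41) / ($10.09 + $0.41) = 0.063774

6.38%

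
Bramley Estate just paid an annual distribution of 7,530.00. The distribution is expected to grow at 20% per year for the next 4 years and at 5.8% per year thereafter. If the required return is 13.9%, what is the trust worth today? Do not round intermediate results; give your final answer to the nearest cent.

D_1 = 9036.00000
D_2 = 10843.20000
D_3 = 13011.84000
D_4 = 15614.20800
Terminal value at year 4: TV = D_4×(1+g_2)/(r−g_2) = 16519.83206/0.081 = 203948.54400
P_0 = D_1/(1+r)^1 + D_2/(1+r)^2 + D_3/(1+r)^3 + D_4/(1+r)^4 + TV/(1+r)^4
    = 7933.27480 + 8358.14729 + 8805.77414 + 9277.37399 + 121178.53923 = 155553.10945

155553.11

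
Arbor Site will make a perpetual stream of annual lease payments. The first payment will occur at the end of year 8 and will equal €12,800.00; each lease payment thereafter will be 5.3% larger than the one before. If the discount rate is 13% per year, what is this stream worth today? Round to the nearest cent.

€70659.43

Value at end of year 7: C₁ / (r − g) = €12,800.00 / (0.13 − 0.053) = €166,233.7662
Discount to today: PV = €166,233.7662 / (1 + 0.13)^7 = €166,233.7662 / 2.352605 = €70,659.43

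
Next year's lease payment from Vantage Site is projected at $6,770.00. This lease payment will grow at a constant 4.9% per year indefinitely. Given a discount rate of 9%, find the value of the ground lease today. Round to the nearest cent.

Growing perpetuity: P = D₁ / (r − g) = $6,770.0000 / (0.09 − 0.049) = $165,121.95

$165121.95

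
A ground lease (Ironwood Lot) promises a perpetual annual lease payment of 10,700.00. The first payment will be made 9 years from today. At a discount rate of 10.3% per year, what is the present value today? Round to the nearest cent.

47417.91

Value at end of year 8: C / r = 10,700.00 / 0.103 = 103,883.4951
Discount to today: PV = 103,883.4951 / (1 + 0.103)^8 = 103,883.4951 / 2.190807 = 47,417.91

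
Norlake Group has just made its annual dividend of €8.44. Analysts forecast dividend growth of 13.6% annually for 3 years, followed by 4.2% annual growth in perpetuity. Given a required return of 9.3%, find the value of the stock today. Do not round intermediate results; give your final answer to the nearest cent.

D_1 = 9.58784
D_2 = 10.89179
D_3 = 12.37307
Terminal value at year 3: TV = D_3×(1+g_2)/(r−g_2) = 12.89274/0.051 = 252.79879
P_0 = D_1/(1+r)^1 + D_2/(1+r)^2 + D_3/(1+r)^3 + TV/(1+r)^3
    = 8.77204 + 9.11714 + 9.47582 + 193.60408 = 220.96908

€220.97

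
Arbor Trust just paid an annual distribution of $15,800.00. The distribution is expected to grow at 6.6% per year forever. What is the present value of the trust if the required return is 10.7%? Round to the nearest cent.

D₁ = D₀ × (1 + g) = $15,800.00 × 1.066 = $16,842.8000
Growing perpetuity: P = D₁ / (r − g) = $16,842.8000 / (0.107 − 0.066) = $410,800.00

$410800.00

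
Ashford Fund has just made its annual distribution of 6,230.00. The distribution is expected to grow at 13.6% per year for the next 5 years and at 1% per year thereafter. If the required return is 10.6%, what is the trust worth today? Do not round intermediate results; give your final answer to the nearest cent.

108708.11

D_1 = 7077.28000
D_2 = 8039.79008
D_3 = 9133.20153
D_4 = 10375.31694
D_5 = 11786.36004
Terminal value at year 5: TV = D_5×(1+g_2)/(r−g_2) = 11904.22364/0.096 = 124002.32962
P_0 = D_1/(1+r)^1 + D_2/(1+r)^2 + D_3/(1+r)^3 + D_4/(1+r)^4 + D_5/(1+r)^5 + TV/(1+r)^5
    = 6398.98734 + 6572.55843 + 6750.83759 + 6933.95253 + 7122.03443 + 74929.73720 = 108708.10752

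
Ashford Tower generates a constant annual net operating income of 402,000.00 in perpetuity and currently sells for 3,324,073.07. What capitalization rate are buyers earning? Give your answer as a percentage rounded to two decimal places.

P = C/r ⇒ r = C/P = 402,000.00/3,324,073.07 = 0.120936

12.09%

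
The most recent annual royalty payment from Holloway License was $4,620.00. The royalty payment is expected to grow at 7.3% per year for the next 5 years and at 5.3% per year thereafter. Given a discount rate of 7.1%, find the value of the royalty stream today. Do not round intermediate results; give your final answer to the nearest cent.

D_1 = 4957.26000
D_2 = 5319.13998
D_3 = 5707.43720
D_4 = 6124.08011
D_5 = 6571.13796
Terminal value at year 5: TV = D_5×(1+g_2)/(r−g_2) = 6919.40827/0.018 = 384411.57080
P_0 = D_1/(1+r)^1 + D_2/(1+r)^2 + D_3/(1+r)^3 + D_4/(1+r)^4 + D_5/(1+r)^5 + TV/(1+r)^5
    = 4628.62745 + 4637.27101 + 4645.93072 + 4654.60659 + 4663.29867 + 272802.97197 = 296032.70641

$296032.71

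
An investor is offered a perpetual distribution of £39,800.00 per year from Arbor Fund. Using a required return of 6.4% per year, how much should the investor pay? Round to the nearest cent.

£621875.00

Level perpetuity: PV = C / r = £39,800.00 / 0.064 = £621,875.00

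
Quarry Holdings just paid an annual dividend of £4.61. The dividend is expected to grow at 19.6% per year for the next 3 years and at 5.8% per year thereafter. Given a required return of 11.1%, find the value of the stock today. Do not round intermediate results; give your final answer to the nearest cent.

£130.86

D_1 = 5.51356
D_2 = 6.59422
D_3 = 7.88668
Terminal value at year 3: TV = D_3×(1+g_2)/(r−g_2) = 8.34411/0.053 = 157.43608
P_0 = D_1/(1+r)^1 + D_2/(1+r)^2 + D_3/(1+r)^3 + TV/(1+r)^3
    = 4.96270 + 5.34238 + 5.75112 + 114.80534 = 130.86154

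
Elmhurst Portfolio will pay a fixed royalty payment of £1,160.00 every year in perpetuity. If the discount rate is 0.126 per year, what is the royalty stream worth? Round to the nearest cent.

£9206.35

Level perpetuity: PV = C / r = £1,160.00 / 0.126 = £9,206.35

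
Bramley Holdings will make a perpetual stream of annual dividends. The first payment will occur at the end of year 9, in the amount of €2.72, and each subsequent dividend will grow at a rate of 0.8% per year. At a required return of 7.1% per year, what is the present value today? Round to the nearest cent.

Value at end of year 8: C₁ / (r − g) = €2.72 / (0.071 − 0.008) = €43.1746
Discount to today: PV = €43.1746 / (1 + 0.071)^8 = €43.1746 / 1.731075 = €24.94

€24.94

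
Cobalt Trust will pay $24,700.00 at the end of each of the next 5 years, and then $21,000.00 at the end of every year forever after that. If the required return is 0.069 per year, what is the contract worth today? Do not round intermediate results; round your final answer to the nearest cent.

$319559.26

PV of 5-year annuity: $24,700.00 × [1 − (1+0.069)^−5] / 0.069 = 101546.62129
Perpetuity value at year 5: $21,000.00 / 0.069 = 304347.82609
PV of perpetuity: 304347.82609 / (1+0.069)^5 = 218012.64199
Total PV = 101546.62129 + 218012.64199 = 319559.26328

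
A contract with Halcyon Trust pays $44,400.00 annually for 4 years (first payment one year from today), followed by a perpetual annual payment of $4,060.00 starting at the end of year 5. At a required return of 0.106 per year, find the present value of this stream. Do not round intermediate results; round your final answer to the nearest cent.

$164530.94

PV of 4-year annuity: $44,400.00 × [1 − (1+0.106)^−4] / 0.106 = 138933.31405
Perpetuity value at year 4: $4,060.00 / 0.106 = 38301.88679
PV of perpetuity: 38301.88679 / (1+0.106)^4 = 25597.62429
Total PV = 138933.31405 + 25597.62429 = 164530.93834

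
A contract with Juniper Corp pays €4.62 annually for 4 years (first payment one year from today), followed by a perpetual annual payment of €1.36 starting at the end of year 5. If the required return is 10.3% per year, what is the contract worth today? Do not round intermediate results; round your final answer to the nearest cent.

PV of 4-year annuity: €4.62 × [1 − (1+0.103)^−4] / 0.103 = 14.55018
Perpetuity value at year 4: €1.36 / 0.103 = 13.20388
PV of perpetuity: 13.20388 / (1+0.103)^4 = 8.92071
Total PV = 14.55018 + 8.92071 = 23.47089

€23.47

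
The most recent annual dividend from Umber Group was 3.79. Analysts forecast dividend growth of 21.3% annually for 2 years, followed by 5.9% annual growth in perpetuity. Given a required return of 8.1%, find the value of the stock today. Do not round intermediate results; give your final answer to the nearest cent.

238.74

D_1 = 4.59727
D_2 = 5.57649
Terminal value at year 2: TV = D_2×(1+g_2)/(r−g_2) = 5.90550/0.022 = 268.43188
P_0 = D_1/(1+r)^1 + D_2/(1+r)^2 + TV/(1+r)^2
    = 4.25279 + 4.77210 + 229.71148 = 238.73637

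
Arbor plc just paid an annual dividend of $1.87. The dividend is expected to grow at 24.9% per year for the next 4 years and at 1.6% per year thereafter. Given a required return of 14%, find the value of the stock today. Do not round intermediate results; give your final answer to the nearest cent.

$31.52

D_1 = 2.33563
D_2 = 2.91720
D_3 = 3.64359
D_4 = 4.55084
Terminal value at year 4: TV = D_4×(1+g_2)/(r−g_2) = 4.62365/0.124 = 37.28751
P_0 = D_1/(1+r)^1 + D_2/(1+r)^2 + D_3/(1+r)^3 + D_4/(1+r)^4 + TV/(1+r)^4
    = 2.04880 + 2.24469 + 2.45932 + 2.69446 + 22.07720 = 31.52447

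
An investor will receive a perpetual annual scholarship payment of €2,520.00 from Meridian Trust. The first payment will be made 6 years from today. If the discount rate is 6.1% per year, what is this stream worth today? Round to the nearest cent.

€30725.13

Value at end of year 5: C / r = €2,520.00 / 0.061 = €41,311.4754
Discount to today: PV = €41,311.4754 / (1 + 0.061)^5 = €41,311.4754 / 1.344550 = €30,725.13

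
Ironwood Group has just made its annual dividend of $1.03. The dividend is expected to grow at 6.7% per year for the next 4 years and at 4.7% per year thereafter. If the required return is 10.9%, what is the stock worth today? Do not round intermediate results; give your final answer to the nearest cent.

$18.65

D_1 = 1.09901
D_2 = 1.17264
D_3 = 1.25121
D_4 = 1.33504
Terminal value at year 4: TV = D_4×(1+g_2)/(r−g_2) = 1.39779/0.062 = 22.54498
P_0 = D_1/(1+r)^1 + D_2/(1+r)^2 + D_3/(1+r)^3 + D_4/(1+r)^4 + TV/(1+r)^4
    = 0.99099 + 0.95346 + 0.91735 + 0.88261 + 14.90472 = 18.64913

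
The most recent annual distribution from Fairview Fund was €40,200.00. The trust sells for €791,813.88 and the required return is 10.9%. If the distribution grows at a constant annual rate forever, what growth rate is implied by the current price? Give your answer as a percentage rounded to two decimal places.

5.54%

P = D₀(1+g)/(r−g) ⇒ P(r−g) = D₀(1+g) ⇒ g(P+D₀) = P·r − D₀
g = (P·r − D₀)/(P + D₀) = (€791,813.88×0.109 − €40,200.00) / (€791,813.88 + €40,200.00) = 0.055417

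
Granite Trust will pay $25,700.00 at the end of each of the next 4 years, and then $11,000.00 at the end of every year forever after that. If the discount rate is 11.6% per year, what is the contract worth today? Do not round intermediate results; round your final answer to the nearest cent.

PV of 4-year annuity: $25,700.00 × [1 − (1+0.116)^−4] / 0.116 = 78722.07949
Perpetuity value at year 4: $11,000.00 / 0.116 = 94827.58621
PV of perpetuity: 94827.58621 / (1+0.116)^4 = 61133.31094
Total PV = 78722.07949 + 61133.31094 = 139855.39043

$139855.39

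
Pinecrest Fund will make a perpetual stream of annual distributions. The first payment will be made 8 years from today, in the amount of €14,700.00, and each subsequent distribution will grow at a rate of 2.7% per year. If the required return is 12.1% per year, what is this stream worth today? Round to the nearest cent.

€70299.17

Value at end of year 7: C₁ / (r − g) = €14,700.00 / (0.121 − 0.027) = €156,382.9787
Discount to today: PV = €156,382.9787 / (1 + 0.121)^7 = €156,382.9787 / 2.224535 = €70,299.17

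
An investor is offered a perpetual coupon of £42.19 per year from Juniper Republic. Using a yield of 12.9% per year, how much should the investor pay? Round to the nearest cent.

£327.05

Level perpetuity: PV = C / r = £42.19 / 0.129 = £327.05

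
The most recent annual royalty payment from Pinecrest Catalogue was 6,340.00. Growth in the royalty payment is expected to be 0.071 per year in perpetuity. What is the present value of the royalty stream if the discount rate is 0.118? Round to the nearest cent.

144471.06

D₁ = D₀ × (1 + g) = 6,340.00 × 1.071 = 6,790.1400
Growing perpetuity: P = D₁ / (r − g) = 6,790.1400 / (0.118 − 0.071) = 144,471.06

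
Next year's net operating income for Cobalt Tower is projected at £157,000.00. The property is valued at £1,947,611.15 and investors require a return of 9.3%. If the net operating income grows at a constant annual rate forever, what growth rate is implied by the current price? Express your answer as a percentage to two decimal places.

P = D₁/(r−g) ⇒ g = r − D₁/P = 0.093 − £157,000.00/£1,947,611.15 = 0.012388

1.24%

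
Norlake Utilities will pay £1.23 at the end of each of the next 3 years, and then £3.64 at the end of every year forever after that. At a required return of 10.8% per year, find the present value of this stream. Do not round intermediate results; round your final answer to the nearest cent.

£27.79

PV of 3-year annuity: £1.23 × [1 − (1+0.108)^−3] / 0.108 = 3.01626
Perpetuity value at year 3: £3.64 / 0.108 = 33.70370
PV of perpetuity: 33.70370 / (1+0.108)^3 = 24.77755
Total PV = 3.01626 + 24.77755 = 27.79380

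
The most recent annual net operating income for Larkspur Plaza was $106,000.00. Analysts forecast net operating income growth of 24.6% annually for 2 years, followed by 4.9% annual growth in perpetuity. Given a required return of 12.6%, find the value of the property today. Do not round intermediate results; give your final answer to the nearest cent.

D_1 = 132076.00000
D_2 = 164566.69600
Terminal value at year 2: TV = D_2×(1+g_2)/(r−g_2) = 172630.46410/0.077 = 2241954.07927
P_0 = D_1/(1+r)^1 + D_2/(1+r)^2 + TV/(1+r)^2
    = 117296.62522 + 129797.15366 + 1768275.50902 = 2015369.28791

$2015369.29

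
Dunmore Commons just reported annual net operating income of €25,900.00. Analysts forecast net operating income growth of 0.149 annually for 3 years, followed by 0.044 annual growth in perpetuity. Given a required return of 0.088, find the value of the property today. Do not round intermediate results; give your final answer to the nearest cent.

D_1 = 29759.10000
D_2 = 34193.20590
D_3 = 39287.99358
Terminal value at year 3: TV = D_3×(1+g_2)/(r−g_2) = 41016.66530/0.044 = 932196.93856
P_0 = D_1/(1+r)^1 + D_2/(1+r)^2 + D_3/(1+r)^3 + TV/(1+r)^3
    = 27352.11397 + 28885.64242 + 30505.14994 + 723804.01232 = 810546.91866

€810546.92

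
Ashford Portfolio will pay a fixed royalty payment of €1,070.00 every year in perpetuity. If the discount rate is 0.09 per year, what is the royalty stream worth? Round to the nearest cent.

Level perpetuity: PV = C / r = €1,070.00 / 0.09 = €11,888.89

€11888.89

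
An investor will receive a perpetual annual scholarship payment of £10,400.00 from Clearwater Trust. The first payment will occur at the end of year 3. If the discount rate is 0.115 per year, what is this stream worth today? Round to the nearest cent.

£72742.09

Value at end of year 2: C / r = £10,400.00 / 0.115 = £90,434.7826
Discount to today: PV = £90,434.7826 / (1 + 0.115)^2 = £90,434.7826 / 1.243225 = £72,742.09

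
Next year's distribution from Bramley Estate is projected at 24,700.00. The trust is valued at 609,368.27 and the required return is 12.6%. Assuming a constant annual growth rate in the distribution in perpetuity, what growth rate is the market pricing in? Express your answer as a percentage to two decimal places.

P = D₁/(r−g) ⇒ g = r − D₁/P = 0.126 − 24,700.00/609,368.27 = 0.085466

8.55%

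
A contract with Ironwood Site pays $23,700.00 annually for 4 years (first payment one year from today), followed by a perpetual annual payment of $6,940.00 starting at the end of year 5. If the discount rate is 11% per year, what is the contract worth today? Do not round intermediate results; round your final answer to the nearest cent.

$115087.90

PV of 4-year annuity: $23,700.00 × [1 − (1+0.11)^−4] / 0.11 = 73527.96284
Perpetuity value at year 4: $6,940.00 / 0.11 = 63090.90909
PV of perpetuity: 63090.90909 / (1+0.11)^4 = 41559.93601
Total PV = 73527.96284 + 41559.93601 = 115087.89885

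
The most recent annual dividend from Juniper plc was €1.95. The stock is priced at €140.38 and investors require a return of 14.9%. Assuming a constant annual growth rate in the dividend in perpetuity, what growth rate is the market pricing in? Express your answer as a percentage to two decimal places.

13.33%

P = D₀(1+g)/(r−g) ⇒ P(r−g) = D₀(1+g) ⇒ g(P+D₀) = P·r − D₀
g = (P·r − D₀)/(P + D₀) = (€140.38×0.149 − €1.95) / (€140.38 + €1.95) = 0.133258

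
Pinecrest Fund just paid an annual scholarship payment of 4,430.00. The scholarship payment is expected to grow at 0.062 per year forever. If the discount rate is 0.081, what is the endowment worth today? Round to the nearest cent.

247613.68

D₁ = D₀ × (1 + g) = 4,430.00 × 1.062 = 4,704.6600
Growing perpetuity: P = D₁ / (r − g) = 4,704.6600 / (0.081 − 0.062) = 247,613.68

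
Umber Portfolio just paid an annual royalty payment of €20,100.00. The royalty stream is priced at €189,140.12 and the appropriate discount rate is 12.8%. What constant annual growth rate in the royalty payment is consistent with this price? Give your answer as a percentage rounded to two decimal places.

P = D₀(1+g)/(r−g) ⇒ P(r−g) = D₀(1+g) ⇒ g(P+D₀) = P·r − D₀
g = (P·r − D₀)/(P + D₀) = (€189,140.12×0.128 − €20,100.00) / (€189,140.12 + €20,100.00) = 0.019642

1.96%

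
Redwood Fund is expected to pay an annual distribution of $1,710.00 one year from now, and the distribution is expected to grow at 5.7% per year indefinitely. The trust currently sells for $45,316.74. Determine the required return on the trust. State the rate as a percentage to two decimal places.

P = D₁/(r − g) ⇒ r = D₁/P + g = $1,710.0000/$45,316.74 + 0.057 = 0.037734 + 0.057 = 0.094734

9.47%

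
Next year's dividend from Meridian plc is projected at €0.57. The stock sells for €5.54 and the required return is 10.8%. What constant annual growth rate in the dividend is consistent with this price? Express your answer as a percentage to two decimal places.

P = D₁/(r−g) ⇒ g = r − D₁/P = 0.108 − €0.57/€5.54 = 0.005112

0.51%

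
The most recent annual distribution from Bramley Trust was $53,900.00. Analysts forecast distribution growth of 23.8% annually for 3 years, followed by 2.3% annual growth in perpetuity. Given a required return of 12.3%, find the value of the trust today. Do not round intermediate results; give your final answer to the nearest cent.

$935868.60

D_1 = 66728.20000
D_2 = 82609.51160
D_3 = 102270.57536
Terminal value at year 3: TV = D_3×(1+g_2)/(r−g_2) = 104622.79859/0.1 = 1046227.98594
P_0 = D_1/(1+r)^1 + D_2/(1+r)^2 + D_3/(1+r)^3 + TV/(1+r)^3
    = 59419.59038 + 65504.41041 + 72212.34202 + 738732.25889 = 935868.60171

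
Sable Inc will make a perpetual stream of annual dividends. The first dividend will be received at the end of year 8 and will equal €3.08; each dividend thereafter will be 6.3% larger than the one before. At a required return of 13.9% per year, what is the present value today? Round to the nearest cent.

€16.30

Value at end of year 7: C₁ / (r − g) = €3.08 / (0.139 − 0.063) = €40.5263
Discount to today: PV = €40.5263 / (1 + 0.139)^7 = €40.5263 / 2.486944 = €16.30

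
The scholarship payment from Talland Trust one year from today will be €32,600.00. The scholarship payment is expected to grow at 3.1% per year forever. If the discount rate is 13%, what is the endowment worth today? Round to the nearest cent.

Growing perpetuity: P = D₁ / (r − g) = €32,600.0000 / (0.13 − 0.031) = €329,292.93

€329292.93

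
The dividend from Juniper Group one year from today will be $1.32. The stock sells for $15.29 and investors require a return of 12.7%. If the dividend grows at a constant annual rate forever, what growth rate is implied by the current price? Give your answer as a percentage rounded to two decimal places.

4.07%

P = D₁/(r−g) ⇒ g = r − D₁/P = 0.127 − $1.32/$15.29 = 0.040669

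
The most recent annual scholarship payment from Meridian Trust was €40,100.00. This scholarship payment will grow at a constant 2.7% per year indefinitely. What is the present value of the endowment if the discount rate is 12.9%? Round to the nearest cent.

D₁ = D₀ × (1 + g) = €40,100.00 × 1.027 = €41,182.7000
Growing perpetuity: P = D₁ / (r − g) = €41,182.7000 / (0.129 − 0.027) = €403,751.96

€403751.96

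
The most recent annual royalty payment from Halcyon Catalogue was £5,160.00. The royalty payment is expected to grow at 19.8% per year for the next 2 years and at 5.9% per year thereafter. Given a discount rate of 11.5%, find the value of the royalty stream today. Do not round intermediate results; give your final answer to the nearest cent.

£124148.41

D_1 = 6181.68000
D_2 = 7405.65264
Terminal value at year 2: TV = D_2×(1+g_2)/(r−g_2) = 7842.58615/0.056 = 140046.18117
P_0 = D_1/(1+r)^1 + D_2/(1+r)^2 + TV/(1+r)^2
    = 5544.10762 + 5956.80801 + 112647.49436 = 124148.40999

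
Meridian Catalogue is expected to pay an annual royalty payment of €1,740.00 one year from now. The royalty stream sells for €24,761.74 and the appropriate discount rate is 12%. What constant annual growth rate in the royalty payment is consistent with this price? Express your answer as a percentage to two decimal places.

4.97%

P = D₁/(r−g) ⇒ g = r − D₁/P = 0.12 − €1,740.00/€24,761.74 = 0.049730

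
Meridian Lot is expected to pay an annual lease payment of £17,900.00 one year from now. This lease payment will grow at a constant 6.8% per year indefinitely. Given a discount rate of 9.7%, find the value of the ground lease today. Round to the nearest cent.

£617241.38

Growing perpetuity: P = D₁ / (r − g) = £17,900.0000 / (0.097 − 0.068) = £617,241.38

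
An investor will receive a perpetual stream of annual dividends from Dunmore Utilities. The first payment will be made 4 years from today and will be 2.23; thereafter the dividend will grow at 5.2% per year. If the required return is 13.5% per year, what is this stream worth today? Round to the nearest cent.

18.38

Value at end of year 3: C₁ / (r − g) = 2.23 / (0.135 − 0.052) = 26.8675
Discount to today: PV = 26.8675 / (1 + 0.135)^3 = 26.8675 / 1.462135 = 18.38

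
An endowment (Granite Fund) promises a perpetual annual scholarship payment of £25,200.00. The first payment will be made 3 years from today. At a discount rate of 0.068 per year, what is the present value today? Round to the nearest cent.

£324899.56

Value at end of year 2: C / r = £25,200.00 / 0.068 = £370,588.2353
Discount to today: PV = £370,588.2353 / (1 + 0.068)^2 = £370,588.2353 / 1.140624 = £324,899.56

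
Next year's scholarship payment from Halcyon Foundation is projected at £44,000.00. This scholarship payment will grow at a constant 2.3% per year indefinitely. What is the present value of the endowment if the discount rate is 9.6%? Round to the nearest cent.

Growing perpetuity: P = D₁ / (r − g) = £44,000.0000 / (0.096 − 0.023) = £602,739.73

£602739.73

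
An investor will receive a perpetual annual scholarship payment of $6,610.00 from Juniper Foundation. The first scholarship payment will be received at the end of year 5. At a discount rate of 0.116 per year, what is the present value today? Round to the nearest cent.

Value at end of year 4: C / r = $6,610.00 / 0.116 = $56,982.7586
Discount to today: PV = $56,982.7586 / (1 + 0.116)^4 = $56,982.7586 / 1.551161 = $36,735.56

$36735.56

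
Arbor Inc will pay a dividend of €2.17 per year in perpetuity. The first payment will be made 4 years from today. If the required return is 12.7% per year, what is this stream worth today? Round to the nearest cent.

Value at end of year 3: C / r = €2.17 / 0.127 = €17.0866
Discount to today: PV = €17.0866 / (1 + 0.127)^3 = €17.0866 / 1.431435 = €11.94

€11.94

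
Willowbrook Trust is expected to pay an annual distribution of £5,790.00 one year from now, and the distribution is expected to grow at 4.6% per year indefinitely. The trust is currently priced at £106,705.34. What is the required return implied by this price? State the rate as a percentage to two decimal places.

P = D₁/(r − g) ⇒ r = D₁/P + g = £5,790.0000/£106,705.34 + 0.046 = 0.054262 + 0.046 = 0.100262

10.03%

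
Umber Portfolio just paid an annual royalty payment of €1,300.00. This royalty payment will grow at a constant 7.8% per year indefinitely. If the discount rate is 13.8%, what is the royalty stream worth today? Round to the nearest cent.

D₁ = D₀ × (1 + g) = €1,300.00 × 1.078 = €1,401.4000
Growing perpetuity: P = D₁ / (r − g) = €1,401.4000 / (0.138 − 0.078) = €23,356.67

€23356.67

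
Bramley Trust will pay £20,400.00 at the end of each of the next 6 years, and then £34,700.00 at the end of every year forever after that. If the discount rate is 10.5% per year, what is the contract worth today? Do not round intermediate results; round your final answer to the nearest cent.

£269098.03

PV of 6-year annuity: £20,400.00 × [1 − (1+0.105)^−6] / 0.105 = 87560.45951
Perpetuity value at year 6: £34,700.00 / 0.105 = 330476.19048
PV of perpetuity: 330476.19048 / (1+0.105)^6 = 181537.56572
Total PV = 87560.45951 + 181537.56572 = 269098.02523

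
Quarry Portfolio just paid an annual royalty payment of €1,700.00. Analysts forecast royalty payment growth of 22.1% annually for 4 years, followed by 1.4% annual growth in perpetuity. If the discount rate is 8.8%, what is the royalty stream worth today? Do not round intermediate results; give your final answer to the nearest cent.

€46097.03

D_1 = 2075.70000
D_2 = 2534.42970
D_3 = 3094.53866
D_4 = 3778.43171
Terminal value at year 4: TV = D_4×(1+g_2)/(r−g_2) = 3831.32975/0.074 = 51774.72638
P_0 = D_1/(1+r)^1 + D_2/(1+r)^2 + D_3/(1+r)^3 + D_4/(1+r)^4 + TV/(1+r)^4
    = 1907.81250 + 2141.02855 + 2402.75355 + 2696.47250 + 36948.96103 = 46097.02813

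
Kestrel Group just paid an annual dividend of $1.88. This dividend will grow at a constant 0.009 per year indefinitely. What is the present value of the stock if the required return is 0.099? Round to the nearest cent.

$21.08

D₁ = D₀ × (1 + g) = $1.88 × 1.009 = $1.8969
Growing perpetuity: P = D₁ / (r − g) = $1.8969 / (0.099 − 0.009) = $21.08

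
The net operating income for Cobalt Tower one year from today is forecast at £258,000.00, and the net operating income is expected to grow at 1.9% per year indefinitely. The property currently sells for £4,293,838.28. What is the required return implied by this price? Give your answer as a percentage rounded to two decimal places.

P = D₁/(r − g) ⇒ r = D₁/P + g = £258,000.0000/£4,293,838.28 + 0.019 = 0.060086 + 0.019 = 0.079086

7.91%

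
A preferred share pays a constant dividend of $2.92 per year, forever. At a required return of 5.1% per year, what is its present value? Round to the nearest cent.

$57.25

Level perpetuity: PV = C / r = $2.92 / 0.051 = $57.25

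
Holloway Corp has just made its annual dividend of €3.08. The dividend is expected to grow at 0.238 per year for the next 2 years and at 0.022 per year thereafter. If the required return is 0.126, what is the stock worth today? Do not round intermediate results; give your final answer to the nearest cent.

D_1 = 3.81304
D_2 = 4.72054
Terminal value at year 2: TV = D_2×(1+g_2)/(r−g_2) = 4.82440/0.104 = 46.38842
P_0 = D_1/(1+r)^1 + D_2/(1+r)^2 + TV/(1+r)^2
    = 3.38636 + 3.72319 + 36.58750 = 43.69705

€43.70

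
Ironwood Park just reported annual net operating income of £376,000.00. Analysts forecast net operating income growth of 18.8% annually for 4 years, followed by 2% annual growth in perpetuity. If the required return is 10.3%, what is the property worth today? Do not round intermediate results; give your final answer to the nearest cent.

£8035286.28

D_1 = 446688.00000
D_2 = 530665.34400
D_3 = 630430.42867
D_4 = 748951.34926
Terminal value at year 4: TV = D_4×(1+g_2)/(r−g_2) = 763930.37625/0.083 = 9203980.43672
P_0 = D_1/(1+r)^1 + D_2/(1+r)^2 + D_3/(1+r)^3 + D_4/(1+r)^4 + TV/(1+r)^4
    = 404975.52131 + 436183.97036 + 469797.42230 + 506001.21277 + 6218328.15695 = 8035286.28369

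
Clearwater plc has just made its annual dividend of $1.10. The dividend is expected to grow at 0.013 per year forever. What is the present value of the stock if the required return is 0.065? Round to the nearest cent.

$21.43

D₁ = D₀ × (1 + g) = $1.10 × 1.013 = $1.1143
Growing perpetuity: P = D₁ / (r − g) = $1.1143 / (0.065 − 0.013) = $21.43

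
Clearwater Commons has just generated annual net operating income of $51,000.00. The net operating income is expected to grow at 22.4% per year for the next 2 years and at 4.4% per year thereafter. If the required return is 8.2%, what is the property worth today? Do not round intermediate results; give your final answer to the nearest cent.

$1916020.24

D_1 = 62424.00000
D_2 = 76406.97600
Terminal value at year 2: TV = D_2×(1+g_2)/(r−g_2) = 79768.88294/0.038 = 2099181.13011
P_0 = D_1/(1+r)^1 + D_2/(1+r)^2 + TV/(1+r)^2
    = 57693.16081 + 65264.72166 + 1793062.35296 = 1916020.23543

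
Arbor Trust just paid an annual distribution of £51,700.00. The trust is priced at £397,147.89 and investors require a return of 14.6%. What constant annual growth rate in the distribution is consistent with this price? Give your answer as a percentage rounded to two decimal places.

1.40%

P = D₀(1+g)/(r−g) ⇒ P(r−g) = D₀(1+g) ⇒ g(P+D₀) = P·r − D₀
g = (P·r − D₀)/(P + D₀) = (£397,147.89×0.146 − £51,700.00) / (£397,147.89 + £51,700.00) = 0.013999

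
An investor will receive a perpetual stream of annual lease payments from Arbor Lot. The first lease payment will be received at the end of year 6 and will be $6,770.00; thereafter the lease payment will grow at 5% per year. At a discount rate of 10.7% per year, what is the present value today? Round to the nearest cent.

Value at end of year 5: C₁ / (r − g) = $6,770.00 / (0.107 − 0.05) = $118,771.9298
Discount to today: PV = $118,771.9298 / (1 + 0.107)^5 = $118,771.9298 / 1.662410 = $71,445.64

$71445.64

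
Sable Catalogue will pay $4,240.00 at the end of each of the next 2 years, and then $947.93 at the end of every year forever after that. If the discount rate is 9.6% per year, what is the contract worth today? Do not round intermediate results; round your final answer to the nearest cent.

PV of 2-year annuity: $4,240.00 × [1 − (1+0.096)^−2] / 0.096 = 7398.36965
Perpetuity value at year 2: $947.93 / 0.096 = 9874.27083
PV of perpetuity: 9874.27083 / (1+0.096)^2 = 8220.22920
Total PV = 7398.36965 + 8220.22920 = 15618.59885

$15618.60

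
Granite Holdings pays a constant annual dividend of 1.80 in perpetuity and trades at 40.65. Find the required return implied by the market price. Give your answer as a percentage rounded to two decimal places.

4.43%

P = C/r ⇒ r = C/P = 1.80/40.65 = 0.044280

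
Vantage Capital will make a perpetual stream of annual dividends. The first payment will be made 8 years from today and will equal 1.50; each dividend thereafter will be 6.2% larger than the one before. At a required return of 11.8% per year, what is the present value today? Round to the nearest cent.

12.27

Value at end of year 7: C₁ / (r − g) = 1.50 / (0.118 − 0.062) = 26.7857
Discount to today: PV = 26.7857 / (1 + 0.118)^7 = 26.7857 / 2.183195 = 12.27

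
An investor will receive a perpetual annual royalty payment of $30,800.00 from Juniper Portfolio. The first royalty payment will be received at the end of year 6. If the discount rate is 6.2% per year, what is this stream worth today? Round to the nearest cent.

$367736.25

Value at end of year 5: C / r = $30,800.00 / 0.062 = $496,774.1935
Discount to today: PV = $496,774.1935 / (1 + 0.062)^5 = $496,774.1935 / 1.350898 = $367,736.25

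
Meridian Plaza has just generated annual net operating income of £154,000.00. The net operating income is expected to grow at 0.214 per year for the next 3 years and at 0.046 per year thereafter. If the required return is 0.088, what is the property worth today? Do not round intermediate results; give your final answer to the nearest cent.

£5905609.64

D_1 = 186956.00000
D_2 = 226964.58400
D_3 = 275535.00498
Terminal value at year 3: TV = D_3×(1+g_2)/(r−g_2) = 288209.61520/0.042 = 6862133.69535
P_0 = D_1/(1+r)^1 + D_2/(1+r)^2 + D_3/(1+r)^3 + TV/(1+r)^3
    = 171834.55882 + 191734.51692 + 213939.06576 + 5328101.49481 = 5905609.63632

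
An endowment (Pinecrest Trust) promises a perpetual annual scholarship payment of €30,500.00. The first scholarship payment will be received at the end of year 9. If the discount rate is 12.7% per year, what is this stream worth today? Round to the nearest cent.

Value at end of year 8: C / r = €30,500.00 / 0.127 = €240,157.4803
Discount to today: PV = €240,157.4803 / (1 + 0.127)^8 = €240,157.4803 / 2.602504 = €92,279.41

€92279.41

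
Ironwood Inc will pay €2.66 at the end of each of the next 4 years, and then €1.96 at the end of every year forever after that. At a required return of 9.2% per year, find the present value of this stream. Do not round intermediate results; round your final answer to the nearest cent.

€23.56

PV of 4-year annuity: €2.66 × [1 − (1+0.092)^−4] / 0.092 = 8.57996
Perpetuity value at year 4: €1.96 / 0.092 = 21.30435
PV of perpetuity: 21.30435 / (1+0.092)^4 = 14.98227
Total PV = 8.57996 + 14.98227 = 23.56223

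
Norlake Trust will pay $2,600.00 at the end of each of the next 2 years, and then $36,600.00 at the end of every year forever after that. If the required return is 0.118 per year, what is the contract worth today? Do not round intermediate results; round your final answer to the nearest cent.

PV of 2-year annuity: $2,600.00 × [1 − (1+0.118)^−2] / 0.118 = 4405.70787
Perpetuity value at year 2: $36,600.00 / 0.118 = 310169.49153
PV of perpetuity: 310169.49153 / (1+0.118)^2 = 248150.68078
Total PV = 4405.70787 + 248150.68078 = 252556.38865

$252556.39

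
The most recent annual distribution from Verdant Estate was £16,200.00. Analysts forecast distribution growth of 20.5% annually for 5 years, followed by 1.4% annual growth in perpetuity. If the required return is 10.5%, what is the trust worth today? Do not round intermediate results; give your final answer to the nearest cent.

£384209.51

D_1 = 19521.00000
D_2 = 23522.80500
D_3 = 28344.98003
D_4 = 34155.70093
D_5 = 41157.61962
Terminal value at year 5: TV = D_5×(1+g_2)/(r−g_2) = 41733.82630/0.091 = 458613.47577
P_0 = D_1/(1+r)^1 + D_2/(1+r)^2 + D_3/(1+r)^3 + D_4/(1+r)^4 + D_5/(1+r)^5 + TV/(1+r)^5
    = 17666.06335 + 19264.80211 + 21008.22312 + 22909.41978 + 24982.67044 + 278378.32776 = 384209.50656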